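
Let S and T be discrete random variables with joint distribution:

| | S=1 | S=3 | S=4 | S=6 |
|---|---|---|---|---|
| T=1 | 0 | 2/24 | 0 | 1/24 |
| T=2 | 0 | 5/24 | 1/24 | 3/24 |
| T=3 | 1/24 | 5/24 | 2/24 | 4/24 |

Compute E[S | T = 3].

4

P(T = 3) = 1/2.
Summing S·P(S=x,T=y) over the conditioning event gives 2.
E[S | T = 3] = (2) / (1/2) = 4.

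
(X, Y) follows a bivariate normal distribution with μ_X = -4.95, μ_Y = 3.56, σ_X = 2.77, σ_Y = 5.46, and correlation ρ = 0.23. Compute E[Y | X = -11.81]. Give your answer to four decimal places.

The regression of Y on X has slope ρ·σ_Y/σ_X and passes through (μ_X, μ_Y).
E[Y | X=-11.81] = 3.56 + (0.23)·(5.46/2.77)·(-11.81 − (-4.95)) = 3.56 + (0.45336)·(-6.86) = 0.4500.

0.4500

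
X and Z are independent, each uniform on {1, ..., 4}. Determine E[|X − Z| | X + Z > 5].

1

Outcomes with X + Z > 5: (2,4), (3,3), (3,4), (4,2), (4,3), (4,4), each with probability 1/16.
E[|X − Z| | X + Z > 5] = (2 + 0 + 1 + 2 + 1 + 0) / 6 = 1.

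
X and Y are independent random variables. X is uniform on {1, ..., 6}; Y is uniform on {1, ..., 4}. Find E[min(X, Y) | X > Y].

P(X > Y) = 7/12.
Summing min(X,Y)·P(x,y) over outcomes with X > Y gives 5/4.
E[min(X, Y) | X > Y] = (5/4) / (7/12) = 15/7.

15/7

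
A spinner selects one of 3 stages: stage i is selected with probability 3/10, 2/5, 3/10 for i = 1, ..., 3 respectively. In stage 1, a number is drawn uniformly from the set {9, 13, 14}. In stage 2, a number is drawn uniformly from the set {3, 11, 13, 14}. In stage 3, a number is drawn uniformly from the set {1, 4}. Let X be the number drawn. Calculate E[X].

E[X | stage 1] = (9+13+14)/3 = 12.
E[X | stage 2] = (3+11+13+14)/4 = 41/4.
E[X | stage 3] = (1+4)/2 = 5/2.
By the law of total expectation,
E[X] = (3/10)·(12) + (2/5)·(41/4) + (3/10)·(5/2) = 169/20.

169/20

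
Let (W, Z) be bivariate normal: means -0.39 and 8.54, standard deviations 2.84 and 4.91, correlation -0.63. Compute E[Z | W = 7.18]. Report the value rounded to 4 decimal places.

The regression of Z on W has slope ρ·σ_Z/σ_W and passes through (μ_W, μ_Z).
E[Z | W=7.18] = 8.54 + (-0.63)·(4.91/2.84)·(7.18 − (-0.39)) = 8.54 + (-1.0892)·(7.57) = 0.2948.

0.2948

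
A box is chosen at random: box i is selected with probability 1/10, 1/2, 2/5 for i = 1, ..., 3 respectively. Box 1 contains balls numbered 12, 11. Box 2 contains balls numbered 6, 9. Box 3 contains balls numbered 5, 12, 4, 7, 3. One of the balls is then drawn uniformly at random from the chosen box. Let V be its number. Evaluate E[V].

369/50

E[V | box 1] = (12+11)/2 = 23/2.
E[V | box 2] = (6+9)/2 = 15/2.
E[V | box 3] = (5+12+4+7+3)/5 = 31/5.
E[V] = (1/10)·(23/2) + (1/2)·(15/2) + (2/5)·(31/5) = 369/50.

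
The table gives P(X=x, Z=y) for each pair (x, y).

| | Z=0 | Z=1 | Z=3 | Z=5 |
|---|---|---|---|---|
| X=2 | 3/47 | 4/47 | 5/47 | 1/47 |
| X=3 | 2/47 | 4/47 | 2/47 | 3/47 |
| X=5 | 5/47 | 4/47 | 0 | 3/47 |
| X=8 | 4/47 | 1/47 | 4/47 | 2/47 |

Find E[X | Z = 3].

P(Z = 3) = 11/47.
Σ X·P over the event = 2·(5/47) + 3·(2/47) + 8·(4/47) = 48/47.
E[X | Z = 3] = (48/47) / (11/47) = 48/11.

48/11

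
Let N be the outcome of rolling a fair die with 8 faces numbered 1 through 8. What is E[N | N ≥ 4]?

Given N ≥ 4, N is equally likely to be any of {4, 5, 6, 7, 8}.
E[N | N ≥ 4] = (4 + 5 + 6 + 7 + 8) / 5 = 6.

6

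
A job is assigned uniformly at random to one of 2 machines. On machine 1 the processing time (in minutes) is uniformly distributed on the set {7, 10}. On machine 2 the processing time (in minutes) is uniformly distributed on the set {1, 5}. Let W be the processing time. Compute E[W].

E[W | machine 1] = (7+10)/2 = 17/2.
E[W | machine 2] = (1+5)/2 = 3.
E[W] = (1/2)·(17/2) + (1/2)·(3) = 23/4.

23/4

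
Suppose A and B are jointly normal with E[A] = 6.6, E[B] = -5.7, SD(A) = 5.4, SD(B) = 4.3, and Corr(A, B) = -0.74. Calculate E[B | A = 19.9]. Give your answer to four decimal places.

E[B | A=x] = μ_B + ρ(σ_B/σ_A)(x − μ_A) for jointly normal variables.
E[B | A=19.9] = -5.7 + (-0.74)·(4.3/5.4)·(19.9 − (6.6)) = -5.7 + (-0.589259)·(13.3) = -13.5371.

-13.5371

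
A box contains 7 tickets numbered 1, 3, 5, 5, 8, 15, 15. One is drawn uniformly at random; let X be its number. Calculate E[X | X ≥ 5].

P(X ≥ 5) = 5/7.
Σ over the event: 5·2/7 + 8·1/7 + 15·2/7 = 48/7.
E[X | X ≥ 5] = (48/7) / (5/7) = 48/5.

48/5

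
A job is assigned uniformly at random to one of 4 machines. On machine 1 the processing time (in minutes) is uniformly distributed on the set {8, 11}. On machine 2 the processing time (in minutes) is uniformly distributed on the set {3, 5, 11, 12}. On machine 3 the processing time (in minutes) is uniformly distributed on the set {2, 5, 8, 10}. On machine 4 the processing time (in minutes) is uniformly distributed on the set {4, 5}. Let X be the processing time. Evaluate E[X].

E[X | machine 1] = (8+11)/2 = 19/2.
E[X | machine 2] = (3+5+11+12)/4 = 31/4.
E[X | machine 3] = (2+5+8+10)/4 = 25/4.
E[X | machine 4] = (4+5)/2 = 9/2.
E[X] = (1/4)·(19/2) + (1/4)·(31/4) + (1/4)·(25/4) + (1/4)·(9/2) = 7.

7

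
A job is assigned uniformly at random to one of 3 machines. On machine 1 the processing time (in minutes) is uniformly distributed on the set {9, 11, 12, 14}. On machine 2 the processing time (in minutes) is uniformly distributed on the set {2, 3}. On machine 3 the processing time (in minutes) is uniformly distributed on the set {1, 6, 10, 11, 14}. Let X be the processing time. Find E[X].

112/15

E[X | machine 1] = (9+11+12+14)/4 = 23/2.
E[X | machine 2] = (2+3)/2 = 5/2.
E[X | machine 3] = (1+6+10+11+14)/5 = 42/5.
E[X] = (1/3)·(23/2) + (1/3)·(5/2) + (1/3)·(42/5) = 112/15.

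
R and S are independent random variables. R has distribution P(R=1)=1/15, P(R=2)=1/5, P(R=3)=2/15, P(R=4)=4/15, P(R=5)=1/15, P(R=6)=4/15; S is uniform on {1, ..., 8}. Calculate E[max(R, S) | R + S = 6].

P(R + S = 6) = 11/120.
Summing max(R,S)·P(x,y) over outcomes with R + S = 6 gives 11/30.
E[max(R, S) | R + S = 6] = (11/30) / (11/120) = 4.

4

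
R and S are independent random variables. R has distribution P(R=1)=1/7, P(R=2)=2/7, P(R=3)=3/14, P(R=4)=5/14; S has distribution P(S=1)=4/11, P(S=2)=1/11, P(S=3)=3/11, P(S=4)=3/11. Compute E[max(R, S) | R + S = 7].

P(R + S = 7) = 12/77.
Summing max(R,S)·P(x,y) over outcomes with R + S = 7 gives 48/77.
E[max(R, S) | R + S = 7] = (48/77) / (12/77) = 4.

4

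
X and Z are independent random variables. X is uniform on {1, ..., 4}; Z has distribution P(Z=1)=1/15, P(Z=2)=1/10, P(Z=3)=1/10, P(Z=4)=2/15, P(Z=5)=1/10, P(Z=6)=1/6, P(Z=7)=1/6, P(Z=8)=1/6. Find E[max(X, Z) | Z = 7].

7

P(Z = 7) = 1/6.
Summing max(X,Z)·P(x,y) over outcomes with Z = 7 gives 7/6.
E[max(X, Z) | Z = 7] = (7/6) / (1/6) = 7.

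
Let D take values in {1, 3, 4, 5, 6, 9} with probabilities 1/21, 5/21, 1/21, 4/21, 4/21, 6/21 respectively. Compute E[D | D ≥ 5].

P(D ≥ 5) = 2/3.
Σ over the event: 5·4/21 + 6·4/21 + 9·2/7 = 14/3.
E[D | D ≥ 5] = (14/3) / (2/3) = 7.

7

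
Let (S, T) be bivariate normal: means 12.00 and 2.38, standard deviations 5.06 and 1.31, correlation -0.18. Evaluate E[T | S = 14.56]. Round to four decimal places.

E[T | S=x] = μ_T + ρ(σ_T/σ_S)(x − μ_S) for jointly normal variables.
E[T | S=14.56] = 2.38 + (-0.18)·(1.31/5.06)·(14.56 − (12.00)) = 2.38 + (-0.046601)·(2.56) = 2.2607.

2.2607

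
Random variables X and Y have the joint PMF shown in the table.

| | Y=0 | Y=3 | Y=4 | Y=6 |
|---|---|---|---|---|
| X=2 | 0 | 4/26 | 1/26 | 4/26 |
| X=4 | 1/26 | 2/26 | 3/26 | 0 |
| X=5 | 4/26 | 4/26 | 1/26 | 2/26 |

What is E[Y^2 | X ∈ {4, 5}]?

190/17

P(X ∈ {4, 5}) = 17/26.
Summing Y^2·P(X=x,Y=y) over the conditioning event gives 95/13.
E[Y^2 | X ∈ {4, 5}] = (95/13) / (17/26) = 190/17.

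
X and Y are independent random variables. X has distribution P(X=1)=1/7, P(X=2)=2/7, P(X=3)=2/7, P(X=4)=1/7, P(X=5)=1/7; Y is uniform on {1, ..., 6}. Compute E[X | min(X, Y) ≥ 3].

P(min(X, Y) ≥ 3) = 8/21.
Summing X·P(x,y) over outcomes with min(X, Y) ≥ 3 gives 10/7.
E[X | min(X, Y) ≥ 3] = (10/7) / (8/21) = 15/4.

15/4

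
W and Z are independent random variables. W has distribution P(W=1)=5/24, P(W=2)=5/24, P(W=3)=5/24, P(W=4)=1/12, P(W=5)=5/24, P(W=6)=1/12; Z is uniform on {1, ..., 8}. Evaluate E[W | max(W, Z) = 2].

5/3

P(max(W, Z) = 2) = 5/64.
Summing W·P(x,y) over outcomes with max(W, Z) = 2 gives 25/192.
E[W | max(W, Z) = 2] = (25/192) / (5/64) = 5/3.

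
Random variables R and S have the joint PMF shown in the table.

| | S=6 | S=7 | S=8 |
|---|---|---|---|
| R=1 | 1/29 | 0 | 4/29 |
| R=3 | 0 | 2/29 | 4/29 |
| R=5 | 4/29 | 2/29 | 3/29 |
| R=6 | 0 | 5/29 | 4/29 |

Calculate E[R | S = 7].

46/9

P(S = 7) = 9/29.
Σ R·P over the event = 3·(2/29) + 5·(2/29) + 6·(5/29) = 46/29.
E[R | S = 7] = (46/29) / (9/29) = 46/9.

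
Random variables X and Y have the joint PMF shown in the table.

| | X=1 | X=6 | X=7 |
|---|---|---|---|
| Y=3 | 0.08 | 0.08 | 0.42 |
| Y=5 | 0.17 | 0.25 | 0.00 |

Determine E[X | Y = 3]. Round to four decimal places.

6.0345

P(Y = 3) = 0.58.
Σ X·P over the event = 1·(0.08) + 6·(0.08) + 7·(0.42) = 3.50.
E[X | Y = 3] = (3.50) / (0.58) = 6.0345.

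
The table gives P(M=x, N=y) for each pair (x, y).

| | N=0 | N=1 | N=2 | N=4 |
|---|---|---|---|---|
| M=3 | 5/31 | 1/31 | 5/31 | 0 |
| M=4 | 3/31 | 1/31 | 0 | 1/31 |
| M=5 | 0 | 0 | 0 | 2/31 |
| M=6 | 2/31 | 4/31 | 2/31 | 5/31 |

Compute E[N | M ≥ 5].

12/5

P(M ≥ 5) = 15/31.
Σ N·P over the event = 4·(2/31) + 0·(2/31) + 1·(4/31) + 2·(2/31) + 4·(5/31) = 36/31.
E[N | M ≥ 5] = (36/31) / (15/31) = 12/5.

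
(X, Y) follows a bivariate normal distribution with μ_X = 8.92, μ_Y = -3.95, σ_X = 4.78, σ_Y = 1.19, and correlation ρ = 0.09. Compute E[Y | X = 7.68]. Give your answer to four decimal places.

-3.9778

For a bivariate normal, E[Y | X=x] = μ_Y + ρ·(σ_Y/σ_X)·(x − μ_X).
E[Y | X=7.68] = -3.95 + (0.09)·(1.19/4.78)·(7.68 − (8.92)) = -3.95 + (0.022406)·(-1.24) = -3.9778.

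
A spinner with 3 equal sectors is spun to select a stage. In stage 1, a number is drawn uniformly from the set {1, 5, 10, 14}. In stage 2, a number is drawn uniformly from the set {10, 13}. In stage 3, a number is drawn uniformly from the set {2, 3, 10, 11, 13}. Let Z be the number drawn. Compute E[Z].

E[Z | stage 1] = (1+5+10+14)/4 = 15/2.
E[Z | stage 2] = (10+13)/2 = 23/2.
E[Z | stage 3] = (2+3+10+11+13)/5 = 39/5.
By the law of total expectation,
E[Z] = (1/3)·(15/2) + (1/3)·(23/2) + (1/3)·(39/5) = 134/15.

134/15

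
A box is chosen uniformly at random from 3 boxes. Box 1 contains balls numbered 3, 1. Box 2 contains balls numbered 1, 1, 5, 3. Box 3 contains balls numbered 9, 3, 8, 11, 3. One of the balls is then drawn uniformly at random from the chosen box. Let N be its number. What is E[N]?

E[N | box 1] = (3+1)/2 = 2.
E[N | box 2] = (1+1+5+3)/4 = 5/2.
E[N | box 3] = (9+3+8+11+3)/5 = 34/5.
By the law of total expectation,
E[N] = (1/3)·(2) + (1/3)·(5/2) + (1/3)·(34/5) = 113/30.

113/30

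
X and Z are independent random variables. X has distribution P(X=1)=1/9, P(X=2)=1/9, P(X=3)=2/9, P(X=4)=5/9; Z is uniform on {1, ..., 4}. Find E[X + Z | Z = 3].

56/9

P(Z = 3) = 1/4.
Summing (X+Z)·P(x,y) over outcomes with Z = 3 gives 14/9.
E[X + Z | Z = 3] = (14/9) / (1/4) = 56/9.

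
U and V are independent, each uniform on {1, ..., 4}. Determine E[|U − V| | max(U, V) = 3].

Outcomes with max(U, V) = 3: (1,3), (2,3), (3,1), (3,2), (3,3), each with probability 1/16.
E[|U − V| | max(U, V) = 3] = (2 + 1 + 2 + 1 + 0) / 5 = 6/5.

6/5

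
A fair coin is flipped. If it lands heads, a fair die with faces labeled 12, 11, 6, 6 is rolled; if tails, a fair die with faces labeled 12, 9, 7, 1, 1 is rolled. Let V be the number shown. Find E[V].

59/8

E[V | heads] = (12+11+6+6)/4 = 35/4.
E[V | tails] = (12+9+7+1+1)/5 = 6.
E[V] = (1/2)·(35/4) + (1/2)·(6) = 59/8.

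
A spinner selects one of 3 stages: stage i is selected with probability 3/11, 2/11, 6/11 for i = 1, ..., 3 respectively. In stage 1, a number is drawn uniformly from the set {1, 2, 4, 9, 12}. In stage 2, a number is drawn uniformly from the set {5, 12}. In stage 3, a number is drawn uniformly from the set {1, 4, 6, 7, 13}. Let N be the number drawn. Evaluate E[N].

E[N | stage 1] = (1+2+4+9+12)/5 = 28/5.
E[N | stage 2] = (5+12)/2 = 17/2.
E[N | stage 3] = (1+4+6+7+13)/5 = 31/5.
By the law of total expectation,
E[N] = (3/11)·(28/5) + (2/11)·(17/2) + (6/11)·(31/5) = 71/11.

71/11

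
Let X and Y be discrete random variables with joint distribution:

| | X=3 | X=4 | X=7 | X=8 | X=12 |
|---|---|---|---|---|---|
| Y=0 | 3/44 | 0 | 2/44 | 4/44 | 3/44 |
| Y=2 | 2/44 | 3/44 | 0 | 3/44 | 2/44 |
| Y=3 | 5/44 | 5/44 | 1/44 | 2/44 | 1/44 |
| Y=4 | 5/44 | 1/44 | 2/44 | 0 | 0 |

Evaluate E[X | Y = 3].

5

P(Y = 3) = 7/22.
Summing X·P(X=x,Y=y) over the conditioning event gives 35/22.
E[X | Y = 3] = (35/22) / (7/22) = 5.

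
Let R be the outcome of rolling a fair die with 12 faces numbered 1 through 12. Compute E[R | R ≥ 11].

23/2

Given R ≥ 11, R is equally likely to be any of {11, 12}.
E[R | R ≥ 11] = (11 + 12) / 2 = 23/2.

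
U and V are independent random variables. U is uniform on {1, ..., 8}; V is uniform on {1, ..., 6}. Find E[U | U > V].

160/27

P(U > V) = 9/16.
Summing U·P(x,y) over outcomes with U > V gives 10/3.
E[U | U > V] = (10/3) / (9/16) = 160/27.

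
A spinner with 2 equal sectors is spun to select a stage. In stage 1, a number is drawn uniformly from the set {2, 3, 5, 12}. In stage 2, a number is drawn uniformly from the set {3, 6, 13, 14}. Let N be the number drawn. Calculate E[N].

E[N | stage 1] = (2+3+5+12)/4 = 11/2.
E[N | stage 2] = (3+6+13+14)/4 = 9.
E[N] = (1/2)·(11/2) + (1/2)·(9) = 29/4.

29/4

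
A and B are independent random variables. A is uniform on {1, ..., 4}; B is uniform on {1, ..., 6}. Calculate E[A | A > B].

10/3

Outcomes with A > B: (2,1), (3,1), (3,2), (4,1), (4,2), (4,3), each with probability 1/24.
E[A | A > B] = (2 + 3 + 3 + 4 + 4 + 4) / 6 = 10/3.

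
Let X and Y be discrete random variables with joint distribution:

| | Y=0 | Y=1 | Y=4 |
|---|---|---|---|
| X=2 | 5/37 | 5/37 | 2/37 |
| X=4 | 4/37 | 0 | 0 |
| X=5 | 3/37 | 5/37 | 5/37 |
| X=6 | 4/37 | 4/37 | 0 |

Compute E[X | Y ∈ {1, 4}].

88/21

P(Y ∈ {1, 4}) = 21/37.
Σ X·P over the event = 2·(5/37) + 2·(2/37) + 5·(5/37) + 5·(5/37) + 6·(4/37) = 88/37.
E[X | Y ∈ {1, 4}] = (88/37) / (21/37) = 88/21.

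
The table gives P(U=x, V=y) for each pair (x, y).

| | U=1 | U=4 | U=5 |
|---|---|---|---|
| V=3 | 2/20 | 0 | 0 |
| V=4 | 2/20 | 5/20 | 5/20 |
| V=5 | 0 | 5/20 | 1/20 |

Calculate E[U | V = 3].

P(V = 3) = 1/10.
Σ U·P over the event = 1·(2/20) = 1/10.
E[U | V = 3] = (1/10) / (1/10) = 1.

1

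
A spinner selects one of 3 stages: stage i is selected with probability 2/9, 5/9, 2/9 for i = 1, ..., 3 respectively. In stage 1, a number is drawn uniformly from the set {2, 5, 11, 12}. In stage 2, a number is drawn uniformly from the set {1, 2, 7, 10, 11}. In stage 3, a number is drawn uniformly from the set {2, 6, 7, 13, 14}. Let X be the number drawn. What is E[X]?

314/45

E[X | stage 1] = (2+5+11+12)/4 = 15/2.
E[X | stage 2] = (1+2+7+10+11)/5 = 31/5.
E[X | stage 3] = (2+6+7+13+14)/5 = 42/5.
By the law of total expectation,
E[X] = (2/9)·(15/2) + (5/9)·(31/5) + (2/9)·(42/5) = 314/45.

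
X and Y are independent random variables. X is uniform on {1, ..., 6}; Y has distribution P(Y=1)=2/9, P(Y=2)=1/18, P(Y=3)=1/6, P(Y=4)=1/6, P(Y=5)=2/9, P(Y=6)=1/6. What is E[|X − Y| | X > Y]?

101/43

P(X > Y) = 43/108.
Summing |X−Y|·P(x,y) over outcomes with X > Y gives 101/108.
E[|X − Y| | X > Y] = (101/108) / (43/108) = 101/43.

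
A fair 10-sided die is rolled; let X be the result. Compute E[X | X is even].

Given X is even, X is equally likely to be any of {2, 4, 6, 8, 10}.
E[X | X is even] = (2 + 4 + 6 + 8 + 10) / 5 = 6.

6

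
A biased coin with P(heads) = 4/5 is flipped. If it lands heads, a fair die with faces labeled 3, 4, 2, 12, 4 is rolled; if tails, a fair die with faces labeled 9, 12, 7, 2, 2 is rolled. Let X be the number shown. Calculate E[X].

E[X | heads] = (3+4+2+12+4)/5 = 5.
E[X | tails] = (9+12+7+2+2)/5 = 32/5.
E[X] = (4/5)·(5) + (1/5)·(32/5) = 132/25.

132/25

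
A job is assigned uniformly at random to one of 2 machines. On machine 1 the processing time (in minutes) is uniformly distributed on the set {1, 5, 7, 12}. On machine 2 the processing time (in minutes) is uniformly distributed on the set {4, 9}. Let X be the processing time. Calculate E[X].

E[X | machine 1] = (1+5+7+12)/4 = 25/4.
E[X | machine 2] = (4+9)/2 = 13/2.
By the law of total expectation,
E[X] = (1/2)·(25/4) + (1/2)·(13/2) = 51/8.

51/8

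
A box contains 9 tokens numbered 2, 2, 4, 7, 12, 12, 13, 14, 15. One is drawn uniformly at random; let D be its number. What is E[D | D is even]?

23/3

P(D is even) = 2/3.
Σ over the event: 2·2/9 + 4·1/9 + 12·2/9 + 14·1/9 = 46/9.
E[D | D is even] = (46/9) / (2/3) = 23/3.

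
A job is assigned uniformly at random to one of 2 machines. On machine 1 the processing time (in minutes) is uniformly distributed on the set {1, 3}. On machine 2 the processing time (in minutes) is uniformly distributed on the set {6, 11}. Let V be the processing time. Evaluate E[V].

21/4

E[V | machine 1] = (1+3)/2 = 2.
E[V | machine 2] = (6+11)/2 = 17/2.
By the law of total expectation,
E[V] = (1/2)·(2) + (1/2)·(17/2) = 21/4.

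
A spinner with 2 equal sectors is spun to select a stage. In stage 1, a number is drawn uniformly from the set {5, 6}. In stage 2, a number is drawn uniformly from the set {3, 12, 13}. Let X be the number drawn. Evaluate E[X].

E[X | stage 1] = (5+6)/2 = 11/2.
E[X | stage 2] = (3+12+13)/3 = 28/3.
By the law of total expectation,
E[X] = (1/2)·(11/2) + (1/2)·(28/3) = 89/12.

89/12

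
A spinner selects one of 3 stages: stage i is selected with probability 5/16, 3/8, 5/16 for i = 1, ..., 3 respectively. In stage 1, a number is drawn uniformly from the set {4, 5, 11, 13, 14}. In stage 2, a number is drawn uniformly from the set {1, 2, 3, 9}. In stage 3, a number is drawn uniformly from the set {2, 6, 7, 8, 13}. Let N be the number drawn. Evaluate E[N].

211/32

E[N | stage 1] = (4+5+11+13+14)/5 = 47/5.
E[N | stage 2] = (1+2+3+9)/4 = 15/4.
E[N | stage 3] = (2+6+7+8+13)/5 = 36/5.
E[N] = (5/16)·(47/5) + (3/8)·(15/4) + (5/16)·(36/5) = 211/32.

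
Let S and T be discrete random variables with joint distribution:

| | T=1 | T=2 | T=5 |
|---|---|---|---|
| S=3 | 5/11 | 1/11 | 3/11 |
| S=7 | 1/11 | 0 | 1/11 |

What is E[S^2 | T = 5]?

P(T = 5) = 4/11.
Summing S^2·P(S=x,T=y) over the conditioning event gives 76/11.
E[S^2 | T = 5] = (76/11) / (4/11) = 19.

19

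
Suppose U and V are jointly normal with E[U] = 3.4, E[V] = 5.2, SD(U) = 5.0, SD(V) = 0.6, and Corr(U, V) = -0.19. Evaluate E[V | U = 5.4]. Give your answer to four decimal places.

For a bivariate normal, E[V | U=x] = μ_V + ρ·(σ_V/σ_U)·(x − μ_U).
E[V | U=5.4] = 5.2 + (-0.19)·(0.6/5.0)·(5.4 − (3.4)) = 5.2 + (-0.0228)·(2) = 5.1544.

5.1544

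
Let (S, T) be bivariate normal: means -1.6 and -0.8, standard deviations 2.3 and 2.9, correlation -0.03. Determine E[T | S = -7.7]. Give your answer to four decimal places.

E[T | S=x] = μ_T + ρ(σ_T/σ_S)(x − μ_S) for jointly normal variables.
E[T | S=-7.7] = -0.8 + (-0.03)·(2.9/2.3)·(-7.7 − (-1.6)) = -0.8 + (-0.037826)·(-6.1) = -0.5693.

-0.5693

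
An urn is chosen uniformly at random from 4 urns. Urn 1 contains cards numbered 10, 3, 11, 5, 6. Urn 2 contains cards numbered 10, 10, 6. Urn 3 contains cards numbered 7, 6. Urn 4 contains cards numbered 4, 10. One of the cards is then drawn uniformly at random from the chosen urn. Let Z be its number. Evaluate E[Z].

E[Z | urn 1] = (10+3+11+5+6)/5 = 7.
E[Z | urn 2] = (10+10+6)/3 = 26/3.
E[Z | urn 3] = (7+6)/2 = 13/2.
E[Z | urn 4] = (4+10)/2 = 7.
E[Z] = (1/4)·(7) + (1/4)·(26/3) + (1/4)·(13/2) + (1/4)·(7) = 175/24.

175/24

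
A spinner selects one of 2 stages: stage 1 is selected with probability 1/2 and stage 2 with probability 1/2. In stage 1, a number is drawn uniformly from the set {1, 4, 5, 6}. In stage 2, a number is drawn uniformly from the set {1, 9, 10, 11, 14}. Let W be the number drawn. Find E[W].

13/2

E[W | stage 1] = (1+4+5+6)/4 = 4.
E[W | stage 2] = (1+9+10+11+14)/5 = 9.
By the law of total expectation,
E[W] = (1/2)·(4) + (1/2)·(9) = 13/2.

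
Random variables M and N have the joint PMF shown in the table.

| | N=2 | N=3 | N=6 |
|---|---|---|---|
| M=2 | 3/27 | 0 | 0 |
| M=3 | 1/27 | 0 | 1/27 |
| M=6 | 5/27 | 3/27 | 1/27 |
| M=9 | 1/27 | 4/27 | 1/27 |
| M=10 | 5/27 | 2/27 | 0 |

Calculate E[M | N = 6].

6

P(N = 6) = 1/9.
Σ M·P over the event = 3·(1/27) + 6·(1/27) + 9·(1/27) = 2/3.
E[M | N = 6] = (2/3) / (1/9) = 6.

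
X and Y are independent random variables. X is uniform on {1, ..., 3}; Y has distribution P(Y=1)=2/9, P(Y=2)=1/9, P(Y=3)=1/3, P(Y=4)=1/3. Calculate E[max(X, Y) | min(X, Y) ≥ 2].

P(min(X, Y) ≥ 2) = 14/27.
Summing max(X,Y)·P(x,y) over outcomes with min(X, Y) ≥ 2 gives 47/27.
E[max(X, Y) | min(X, Y) ≥ 2] = (47/27) / (14/27) = 47/14.

47/14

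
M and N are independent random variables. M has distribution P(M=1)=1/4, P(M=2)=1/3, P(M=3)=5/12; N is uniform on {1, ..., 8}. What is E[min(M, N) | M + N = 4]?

P(M + N = 4) = 1/8.
Summing min(M,N)·P(x,y) over outcomes with M + N = 4 gives 1/6.
E[min(M, N) | M + N = 4] = (1/6) / (1/8) = 4/3.

4/3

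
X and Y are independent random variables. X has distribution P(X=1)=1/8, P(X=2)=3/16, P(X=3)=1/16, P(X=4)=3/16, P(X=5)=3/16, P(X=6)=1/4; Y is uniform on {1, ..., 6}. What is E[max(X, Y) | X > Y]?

114/23

P(X > Y) = 23/48.
Summing max(X,Y)·P(x,y) over outcomes with X > Y gives 19/8.
E[max(X, Y) | X > Y] = (19/8) / (23/48) = 114/23.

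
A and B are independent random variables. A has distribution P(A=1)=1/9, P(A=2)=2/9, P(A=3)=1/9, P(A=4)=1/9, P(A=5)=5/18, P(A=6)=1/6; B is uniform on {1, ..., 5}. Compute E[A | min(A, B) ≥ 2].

P(min(A, B) ≥ 2) = 32/45.
Summing A·P(x,y) over outcomes with min(A, B) ≥ 2 gives 26/9.
E[A | min(A, B) ≥ 2] = (26/9) / (32/45) = 65/16.

65/16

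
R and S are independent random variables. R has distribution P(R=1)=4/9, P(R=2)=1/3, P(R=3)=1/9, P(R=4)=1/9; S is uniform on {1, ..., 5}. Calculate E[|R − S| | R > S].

P(R > S) = 8/45.
Summing |R−S|·P(x,y) over outcomes with R > S gives 4/15.
E[|R − S| | R > S] = (4/15) / (8/45) = 3/2.

3/2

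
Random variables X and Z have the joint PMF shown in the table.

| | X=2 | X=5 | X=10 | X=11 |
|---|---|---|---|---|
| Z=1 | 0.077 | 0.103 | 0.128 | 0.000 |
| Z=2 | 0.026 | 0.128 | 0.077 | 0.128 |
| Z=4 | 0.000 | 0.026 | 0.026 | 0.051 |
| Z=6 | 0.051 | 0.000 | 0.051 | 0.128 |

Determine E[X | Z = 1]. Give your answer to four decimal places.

P(Z = 1) = 0.308.
Σ X·P over the event = 2·(0.077) + 5·(0.103) + 10·(0.128) = 1.949.
E[X | Z = 1] = (1.949) / (0.308) = 6.3279.

6.3279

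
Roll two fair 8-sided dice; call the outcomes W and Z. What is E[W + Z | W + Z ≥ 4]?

P(W + Z ≥ 4) = 61/64.
Summing (W+Z)·P(x,y) over outcomes with W + Z ≥ 4 gives 71/8.
E[W + Z | W + Z ≥ 4] = (71/8) / (61/64) = 568/61.

568/61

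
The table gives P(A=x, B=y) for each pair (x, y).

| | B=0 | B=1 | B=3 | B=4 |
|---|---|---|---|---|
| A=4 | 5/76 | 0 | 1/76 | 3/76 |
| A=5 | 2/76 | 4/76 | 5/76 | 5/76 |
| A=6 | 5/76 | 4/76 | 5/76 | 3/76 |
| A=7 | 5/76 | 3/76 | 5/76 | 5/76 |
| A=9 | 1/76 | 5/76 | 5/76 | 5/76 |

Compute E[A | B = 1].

55/8

P(B = 1) = 4/19.
Summing A·P(A=x,B=y) over the conditioning event gives 55/38.
E[A | B = 1] = (55/38) / (4/19) = 55/8.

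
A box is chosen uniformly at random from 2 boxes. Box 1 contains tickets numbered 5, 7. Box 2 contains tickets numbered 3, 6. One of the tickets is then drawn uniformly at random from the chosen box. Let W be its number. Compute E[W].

E[W | box 1] = (5+7)/2 = 6.
E[W | box 2] = (3+6)/2 = 9/2.
By the law of total expectation,
E[W] = (1/2)·(6) + (1/2)·(9/2) = 21/4.

21/4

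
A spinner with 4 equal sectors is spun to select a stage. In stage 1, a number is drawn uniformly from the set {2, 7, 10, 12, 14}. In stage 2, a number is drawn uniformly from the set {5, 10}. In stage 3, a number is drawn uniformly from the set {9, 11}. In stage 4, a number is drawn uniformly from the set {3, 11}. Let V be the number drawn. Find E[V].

67/8

E[V | stage 1] = (2+7+10+12+14)/5 = 9.
E[V | stage 2] = (5+10)/2 = 15/2.
E[V | stage 3] = (9+11)/2 = 10.
E[V | stage 4] = (3+11)/2 = 7.
By the law of total expectation,
E[V] = (1/4)·(9) + (1/4)·(15/2) + (1/4)·(10) + (1/4)·(7) = 67/8.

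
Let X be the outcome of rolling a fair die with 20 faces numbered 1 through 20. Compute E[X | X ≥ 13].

33/2

Given X ≥ 13, X is equally likely to be any of {13, 14, 15, 16, 17, 18, 19, 20}.
E[X | X ≥ 13] = (13 + 14 + 15 + 16 + 17 + 18 + 19 + 20) / 8 = 33/2.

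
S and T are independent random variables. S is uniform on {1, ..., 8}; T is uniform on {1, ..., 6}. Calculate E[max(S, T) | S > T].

P(S > T) = 9/16.
Summing max(S,T)·P(x,y) over outcomes with S > T gives 10/3.
E[max(S, T) | S > T] = (10/3) / (9/16) = 160/27.

160/27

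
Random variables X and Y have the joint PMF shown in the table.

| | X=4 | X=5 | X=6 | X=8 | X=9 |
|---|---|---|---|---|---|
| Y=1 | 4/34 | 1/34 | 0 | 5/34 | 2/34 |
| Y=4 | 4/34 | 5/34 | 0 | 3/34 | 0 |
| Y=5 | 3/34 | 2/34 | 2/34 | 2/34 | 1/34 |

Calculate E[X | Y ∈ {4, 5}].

P(Y ∈ {4, 5}) = 11/17.
Σ X·P over the event = 4·(4/34) + 4·(3/34) + 5·(5/34) + 5·(2/34) + 6·(2/34) + 8·(3/34) + 8·(2/34) + 9·(1/34) = 62/17.
E[X | Y ∈ {4, 5}] = (62/17) / (11/17) = 62/11.

62/11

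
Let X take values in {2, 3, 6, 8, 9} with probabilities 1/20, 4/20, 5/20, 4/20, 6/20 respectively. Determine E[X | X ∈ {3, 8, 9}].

P(X ∈ {3, 8, 9}) = 7/10.
Σ over the event: 3·1/5 + 8·1/5 + 9·3/10 = 49/10.
E[X | X ∈ {3, 8, 9}] = (49/10) / (7/10) = 7.

7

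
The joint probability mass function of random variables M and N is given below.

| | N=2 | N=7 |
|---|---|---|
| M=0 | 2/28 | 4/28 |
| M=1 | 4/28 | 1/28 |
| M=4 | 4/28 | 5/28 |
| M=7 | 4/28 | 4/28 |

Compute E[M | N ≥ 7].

7/2

P(N ≥ 7) = 1/2.
Σ M·P over the event = 0·(4/28) + 1·(1/28) + 4·(5/28) + 7·(4/28) = 7/4.
E[M | N ≥ 7] = (7/4) / (1/2) = 7/2.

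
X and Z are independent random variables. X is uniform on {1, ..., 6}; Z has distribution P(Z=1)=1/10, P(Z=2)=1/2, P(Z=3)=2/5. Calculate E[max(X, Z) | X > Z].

170/37

P(X > Z) = 37/60.
Summing max(X,Z)·P(x,y) over outcomes with X > Z gives 17/6.
E[max(X, Z) | X > Z] = (17/6) / (37/60) = 170/37.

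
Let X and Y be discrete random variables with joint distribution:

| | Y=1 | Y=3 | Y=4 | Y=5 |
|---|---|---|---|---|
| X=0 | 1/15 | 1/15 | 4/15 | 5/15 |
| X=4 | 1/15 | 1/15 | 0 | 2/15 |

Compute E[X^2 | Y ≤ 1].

8

P(Y ≤ 1) = 2/15.
Σ X^2·P over the event = 0·(1/15) + 16·(1/15) = 16/15.
E[X^2 | Y ≤ 1] = (16/15) / (2/15) = 8.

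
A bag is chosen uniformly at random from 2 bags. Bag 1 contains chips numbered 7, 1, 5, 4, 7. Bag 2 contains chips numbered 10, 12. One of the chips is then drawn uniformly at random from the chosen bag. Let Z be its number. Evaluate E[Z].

E[Z | bag 1] = (7+1+5+4+7)/5 = 24/5.
E[Z | bag 2] = (10+12)/2 = 11.
E[Z] = (1/2)·(24/5) + (1/2)·(11) = 79/10.

79/10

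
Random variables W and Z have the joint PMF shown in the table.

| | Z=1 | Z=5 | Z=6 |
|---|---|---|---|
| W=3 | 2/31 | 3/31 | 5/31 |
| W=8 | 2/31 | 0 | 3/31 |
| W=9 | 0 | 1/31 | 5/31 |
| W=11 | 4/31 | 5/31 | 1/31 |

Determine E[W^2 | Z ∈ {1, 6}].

1393/22

P(Z ∈ {1, 6}) = 22/31.
Σ W^2·P over the event = 9·(2/31) + 9·(5/31) + 64·(2/31) + 64·(3/31) + 81·(5/31) + 121·(4/31) + 121·(1/31) = 1393/31.
E[W^2 | Z ∈ {1, 6}] = (1393/31) / (22/31) = 1393/22.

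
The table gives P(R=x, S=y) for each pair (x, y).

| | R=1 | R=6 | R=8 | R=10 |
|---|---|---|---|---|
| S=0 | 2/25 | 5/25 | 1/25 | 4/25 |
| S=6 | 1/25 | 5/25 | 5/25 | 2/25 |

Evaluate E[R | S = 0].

P(S = 0) = 12/25.
Σ R·P over the event = 1·(2/25) + 6·(5/25) + 8·(1/25) + 10·(4/25) = 16/5.
E[R | S = 0] = (16/5) / (12/25) = 20/3.

20/3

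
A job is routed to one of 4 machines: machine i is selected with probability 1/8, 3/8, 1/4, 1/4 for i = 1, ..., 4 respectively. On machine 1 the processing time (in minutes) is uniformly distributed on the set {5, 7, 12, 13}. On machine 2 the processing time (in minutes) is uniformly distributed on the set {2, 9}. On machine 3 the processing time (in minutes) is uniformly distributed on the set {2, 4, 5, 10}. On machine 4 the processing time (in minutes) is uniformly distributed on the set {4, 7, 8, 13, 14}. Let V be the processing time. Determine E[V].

1093/160

E[V | machine 1] = (5+7+12+13)/4 = 37/4.
E[V | machine 2] = (2+9)/2 = 11/2.
E[V | machine 3] = (2+4+5+10)/4 = 21/4.
E[V | machine 4] = (4+7+8+13+14)/5 = 46/5.
By the law of total expectation,
E[V] = (1/8)·(37/4) + (3/8)·(11/2) + (1/4)·(21/4) + (1/4)·(46/5) = 1093/160.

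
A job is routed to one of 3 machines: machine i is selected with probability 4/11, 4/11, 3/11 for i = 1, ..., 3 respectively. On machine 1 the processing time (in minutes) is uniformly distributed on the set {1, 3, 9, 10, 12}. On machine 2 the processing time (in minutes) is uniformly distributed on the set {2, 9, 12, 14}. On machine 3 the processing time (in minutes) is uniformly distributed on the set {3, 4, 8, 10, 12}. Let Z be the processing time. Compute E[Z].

E[Z | machine 1] = (1+3+9+10+12)/5 = 7.
E[Z | machine 2] = (2+9+12+14)/4 = 37/4.
E[Z | machine 3] = (3+4+8+10+12)/5 = 37/5.
By the law of total expectation,
E[Z] = (4/11)·(7) + (4/11)·(37/4) + (3/11)·(37/5) = 436/55.

436/55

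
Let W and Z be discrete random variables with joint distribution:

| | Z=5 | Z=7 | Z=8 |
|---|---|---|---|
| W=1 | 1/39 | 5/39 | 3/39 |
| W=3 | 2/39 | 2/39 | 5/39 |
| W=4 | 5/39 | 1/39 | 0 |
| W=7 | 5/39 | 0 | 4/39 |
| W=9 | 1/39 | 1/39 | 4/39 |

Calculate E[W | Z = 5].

P(Z = 5) = 14/39.
Summing W·P(W=x,Z=y) over the conditioning event gives 71/39.
E[W | Z = 5] = (71/39) / (14/39) = 71/14.

71/14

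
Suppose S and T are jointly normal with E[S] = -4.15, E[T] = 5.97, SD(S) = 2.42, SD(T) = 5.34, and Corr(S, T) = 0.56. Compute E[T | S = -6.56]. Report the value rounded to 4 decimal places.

2.9920

For a bivariate normal, E[T | S=x] = μ_T + ρ·(σ_T/σ_S)·(x − μ_S).
E[T | S=-6.56] = 5.97 + (0.56)·(5.34/2.42)·(-6.56 − (-4.15)) = 5.97 + (1.2357)·(-2.41) = 2.9920.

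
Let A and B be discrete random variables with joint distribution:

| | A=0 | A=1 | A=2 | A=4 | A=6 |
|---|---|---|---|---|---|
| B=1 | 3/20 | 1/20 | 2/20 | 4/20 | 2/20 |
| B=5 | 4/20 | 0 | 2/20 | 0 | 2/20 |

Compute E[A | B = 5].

P(B = 5) = 2/5.
Σ A·P over the event = 0·(4/20) + 2·(2/20) + 6·(2/20) = 4/5.
E[A | B = 5] = (4/5) / (2/5) = 2.

2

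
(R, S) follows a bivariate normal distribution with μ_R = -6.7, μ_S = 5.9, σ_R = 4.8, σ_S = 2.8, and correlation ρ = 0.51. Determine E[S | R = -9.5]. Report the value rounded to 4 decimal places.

5.0670

For a bivariate normal, E[S | R=x] = μ_S + ρ·(σ_S/σ_R)·(x − μ_R).
E[S | R=-9.5] = 5.9 + (0.51)·(2.8/4.8)·(-9.5 − (-6.7)) = 5.9 + (0.2975)·(-2.8) = 5.0670.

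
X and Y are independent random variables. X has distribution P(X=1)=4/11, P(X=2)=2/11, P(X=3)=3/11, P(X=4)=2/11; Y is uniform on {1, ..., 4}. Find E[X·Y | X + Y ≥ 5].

P(X + Y ≥ 5) = 25/44.
Summing XY·P(x,y) over outcomes with X + Y ≥ 5 gives 205/44.
E[X·Y | X + Y ≥ 5] = (205/44) / (25/44) = 41/5.

41/5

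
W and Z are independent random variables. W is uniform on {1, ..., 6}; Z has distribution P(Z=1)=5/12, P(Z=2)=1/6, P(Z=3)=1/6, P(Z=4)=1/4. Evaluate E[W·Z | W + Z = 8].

P(W + Z = 8) = 7/72.
Summing WZ·P(x,y) over outcomes with W + Z = 8 gives 17/12.
E[W·Z | W + Z = 8] = (17/12) / (7/72) = 102/7.

102/7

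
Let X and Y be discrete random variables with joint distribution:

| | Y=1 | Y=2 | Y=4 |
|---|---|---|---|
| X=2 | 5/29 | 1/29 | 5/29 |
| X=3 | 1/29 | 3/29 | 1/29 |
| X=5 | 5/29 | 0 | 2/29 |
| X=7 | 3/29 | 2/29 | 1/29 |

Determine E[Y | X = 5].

13/7

P(X = 5) = 7/29.
Σ Y·P over the event = 1·(5/29) + 4·(2/29) = 13/29.
E[Y | X = 5] = (13/29) / (7/29) = 13/7.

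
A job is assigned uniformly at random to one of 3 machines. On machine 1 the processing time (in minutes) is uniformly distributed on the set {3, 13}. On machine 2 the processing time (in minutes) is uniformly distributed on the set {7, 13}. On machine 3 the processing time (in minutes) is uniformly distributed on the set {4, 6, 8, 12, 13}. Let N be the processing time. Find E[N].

E[N | machine 1] = (3+13)/2 = 8.
E[N | machine 2] = (7+13)/2 = 10.
E[N | machine 3] = (4+6+8+12+13)/5 = 43/5.
By the law of total expectation,
E[N] = (1/3)·(8) + (1/3)·(10) + (1/3)·(43/5) = 133/15.

133/15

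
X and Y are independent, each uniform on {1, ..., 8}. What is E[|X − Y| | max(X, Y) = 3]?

6/5

Outcomes with max(X, Y) = 3: (1,3), (2,3), (3,1), (3,2), (3,3), each with probability 1/64.
E[|X − Y| | max(X, Y) = 3] = (2 + 1 + 2 + 1 + 0) / 5 = 6/5.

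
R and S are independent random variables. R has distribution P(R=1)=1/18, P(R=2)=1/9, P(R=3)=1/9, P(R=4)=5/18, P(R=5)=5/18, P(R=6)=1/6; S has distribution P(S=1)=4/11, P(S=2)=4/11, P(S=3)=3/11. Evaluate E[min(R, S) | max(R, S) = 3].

P(max(R, S) = 3) = 31/198.
Summing min(R,S)·P(x,y) over outcomes with max(R, S) = 3 gives 19/66.
E[min(R, S) | max(R, S) = 3] = (19/66) / (31/198) = 57/31.

57/31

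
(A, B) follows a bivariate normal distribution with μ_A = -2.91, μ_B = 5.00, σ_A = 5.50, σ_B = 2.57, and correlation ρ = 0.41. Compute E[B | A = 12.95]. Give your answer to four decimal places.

The regression of B on A has slope ρ·σ_B/σ_A and passes through (μ_A, μ_B).
E[B | A=12.95] = 5.00 + (0.41)·(2.57/5.50)·(12.95 − (-2.91)) = 5.00 + (0.19158)·(15.86) = 8.0385.

8.0385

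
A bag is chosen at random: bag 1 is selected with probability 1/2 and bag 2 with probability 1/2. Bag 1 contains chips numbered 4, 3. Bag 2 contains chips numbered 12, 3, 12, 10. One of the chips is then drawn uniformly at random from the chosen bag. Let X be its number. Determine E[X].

51/8

E[X | bag 1] = (4+3)/2 = 7/2.
E[X | bag 2] = (12+3+12+10)/4 = 37/4.
By the law of total expectation,
E[X] = (1/2)·(7/2) + (1/2)·(37/4) = 51/8.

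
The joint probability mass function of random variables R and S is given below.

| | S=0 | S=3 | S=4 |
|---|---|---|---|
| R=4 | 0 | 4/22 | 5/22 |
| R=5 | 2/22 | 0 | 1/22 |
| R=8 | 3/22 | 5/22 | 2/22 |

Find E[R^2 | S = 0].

242/5

P(S = 0) = 5/22.
Summing R^2·P(R=x,S=y) over the conditioning event gives 11.
E[R^2 | S = 0] = (11) / (5/22) = 242/5.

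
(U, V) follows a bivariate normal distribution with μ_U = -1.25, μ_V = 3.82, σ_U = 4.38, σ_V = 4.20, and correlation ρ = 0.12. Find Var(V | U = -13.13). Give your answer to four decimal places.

17.3860

Var(V | U=x) = (1 − ρ²)·σ_V².
Var(V | U=-13.13) = (4.20)²·(1 − (0.12)²) = 17.64·0.9856 = 17.3860.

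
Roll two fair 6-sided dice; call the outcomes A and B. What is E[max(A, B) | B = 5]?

Outcomes with B = 5: (1,5), (2,5), (3,5), (4,5), (5,5), (6,5), each with probability 1/36.
E[max(A, B) | B = 5] = (5 + 5 + 5 + 5 + 5 + 6) / 6 = 31/6.

31/6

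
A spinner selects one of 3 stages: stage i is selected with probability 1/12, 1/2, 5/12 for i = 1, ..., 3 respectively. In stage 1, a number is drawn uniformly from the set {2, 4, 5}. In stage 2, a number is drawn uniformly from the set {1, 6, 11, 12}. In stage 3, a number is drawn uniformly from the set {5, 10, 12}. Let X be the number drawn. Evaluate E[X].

281/36

E[X | stage 1] = (2+4+5)/3 = 11/3.
E[X | stage 2] = (1+6+11+12)/4 = 15/2.
E[X | stage 3] = (5+10+12)/3 = 9.
E[X] = (1/12)·(11/3) + (1/2)·(15/2) + (5/12)·(9) = 281/36.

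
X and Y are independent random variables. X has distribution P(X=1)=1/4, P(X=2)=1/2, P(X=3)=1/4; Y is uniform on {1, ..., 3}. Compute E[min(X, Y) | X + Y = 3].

1

P(X + Y = 3) = 1/4.
Summing min(X,Y)·P(x,y) over outcomes with X + Y = 3 gives 1/4.
E[min(X, Y) | X + Y = 3] = (1/4) / (1/4) = 1.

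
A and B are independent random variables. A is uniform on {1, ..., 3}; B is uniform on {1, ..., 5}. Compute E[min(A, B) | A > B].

Outcomes with A > B: (2,1), (3,1), (3,2), each with probability 1/15.
E[min(A, B) | A > B] = (1 + 1 + 2) / 3 = 4/3.

4/3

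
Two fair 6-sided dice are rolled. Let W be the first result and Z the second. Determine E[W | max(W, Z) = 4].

22/7

P(max(W, Z) = 4) = 7/36.
Summing W·P(x,y) over outcomes with max(W, Z) = 4 gives 11/18.
E[W | max(W, Z) = 4] = (11/18) / (7/36) = 22/7.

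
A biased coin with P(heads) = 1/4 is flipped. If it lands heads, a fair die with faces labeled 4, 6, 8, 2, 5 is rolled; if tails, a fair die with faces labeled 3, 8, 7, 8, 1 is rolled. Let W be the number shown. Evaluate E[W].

E[W | heads] = (4+6+8+2+5)/5 = 5.
E[W | tails] = (3+8+7+8+1)/5 = 27/5.
By the law of total expectation,
E[W] = (1/4)·(5) + (3/4)·(27/5) = 53/10.

53/10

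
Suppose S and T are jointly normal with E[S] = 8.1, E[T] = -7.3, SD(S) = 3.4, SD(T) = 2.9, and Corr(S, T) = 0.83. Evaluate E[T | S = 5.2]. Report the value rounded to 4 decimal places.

For a bivariate normal, E[T | S=x] = μ_T + ρ·(σ_T/σ_S)·(x − μ_S).
E[T | S=5.2] = -7.3 + (0.83)·(2.9/3.4)·(5.2 − (8.1)) = -7.3 + (0.70794)·(-2.9) = -9.3530.

-9.3530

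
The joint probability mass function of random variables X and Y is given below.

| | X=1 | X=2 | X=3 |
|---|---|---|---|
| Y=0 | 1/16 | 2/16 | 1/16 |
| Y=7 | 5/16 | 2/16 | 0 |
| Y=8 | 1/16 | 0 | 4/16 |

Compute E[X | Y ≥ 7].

P(Y ≥ 7) = 3/4.
Σ X·P over the event = 1·(5/16) + 1·(1/16) + 2·(2/16) + 3·(4/16) = 11/8.
E[X | Y ≥ 7] = (11/8) / (3/4) = 11/6.

11/6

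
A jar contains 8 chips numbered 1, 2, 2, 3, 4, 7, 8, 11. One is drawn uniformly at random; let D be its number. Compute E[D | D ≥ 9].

P(D ≥ 9) = 1/8.
Σ over the event: 11·1/8 = 11/8.
E[D | D ≥ 9] = (11/8) / (1/8) = 11.

11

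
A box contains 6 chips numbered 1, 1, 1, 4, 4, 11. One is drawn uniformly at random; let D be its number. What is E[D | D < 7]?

P(D < 7) = 5/6.
Σ over the event: 1·1/2 + 4·1/3 = 11/6.
E[D | D < 7] = (11/6) / (5/6) = 11/5.

11/5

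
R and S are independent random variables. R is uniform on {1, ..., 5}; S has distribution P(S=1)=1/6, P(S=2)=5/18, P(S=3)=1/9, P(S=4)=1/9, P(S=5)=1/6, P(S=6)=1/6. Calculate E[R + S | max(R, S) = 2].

44/13

P(max(R, S) = 2) = 13/90.
Summing (R+S)·P(x,y) over outcomes with max(R, S) = 2 gives 22/45.
E[R + S | max(R, S) = 2] = (22/45) / (13/90) = 44/13.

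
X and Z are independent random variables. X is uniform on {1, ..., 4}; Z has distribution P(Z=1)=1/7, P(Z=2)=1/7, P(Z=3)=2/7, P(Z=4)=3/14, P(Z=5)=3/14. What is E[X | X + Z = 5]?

25/11

P(X + Z = 5) = 11/56.
Summing X·P(x,y) over outcomes with X + Z = 5 gives 25/56.
E[X | X + Z = 5] = (25/56) / (11/56) = 25/11.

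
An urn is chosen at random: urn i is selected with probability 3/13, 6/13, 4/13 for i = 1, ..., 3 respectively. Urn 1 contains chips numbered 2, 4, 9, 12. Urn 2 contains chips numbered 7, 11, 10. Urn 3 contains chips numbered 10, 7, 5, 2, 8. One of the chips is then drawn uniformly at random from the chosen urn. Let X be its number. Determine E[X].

E[X | urn 1] = (2+4+9+12)/4 = 27/4.
E[X | urn 2] = (7+11+10)/3 = 28/3.
E[X | urn 3] = (10+7+5+2+8)/5 = 32/5.
E[X] = (3/13)·(27/4) + (6/13)·(28/3) + (4/13)·(32/5) = 2037/260.

2037/260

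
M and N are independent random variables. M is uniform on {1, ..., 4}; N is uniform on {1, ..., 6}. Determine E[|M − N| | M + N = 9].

2

Outcomes with M + N = 9: (3,6), (4,5), each with probability 1/24.
E[|M − N| | M + N = 9] = (3 + 1) / 2 = 2.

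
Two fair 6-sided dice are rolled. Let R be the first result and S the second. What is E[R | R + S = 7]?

Outcomes with R + S = 7: (1,6), (2,5), (3,4), (4,3), (5,2), (6,1), each with probability 1/36.
E[R | R + S = 7] = (1 + 2 + 3 + 4 + 5 + 6) / 6 = 7/2.

7/2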